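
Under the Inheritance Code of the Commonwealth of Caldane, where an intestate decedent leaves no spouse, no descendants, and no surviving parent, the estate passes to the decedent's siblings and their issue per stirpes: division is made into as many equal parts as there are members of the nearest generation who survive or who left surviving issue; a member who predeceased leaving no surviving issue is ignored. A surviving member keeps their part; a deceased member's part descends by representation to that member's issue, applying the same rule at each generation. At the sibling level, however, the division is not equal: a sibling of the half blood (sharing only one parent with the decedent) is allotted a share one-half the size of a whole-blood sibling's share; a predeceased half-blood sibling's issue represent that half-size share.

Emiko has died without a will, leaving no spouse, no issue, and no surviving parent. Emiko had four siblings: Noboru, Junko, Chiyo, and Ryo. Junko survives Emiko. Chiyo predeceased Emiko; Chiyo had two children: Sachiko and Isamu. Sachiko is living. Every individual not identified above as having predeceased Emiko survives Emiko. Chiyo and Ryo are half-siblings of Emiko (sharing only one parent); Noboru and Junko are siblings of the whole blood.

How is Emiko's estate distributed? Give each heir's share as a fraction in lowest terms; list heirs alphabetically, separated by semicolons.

Isamu 1/12; Junko 1/3; Noboru 1/3; Ryo 1/6; Sachiko 1/12

No spouse, descendants, or parent survives, so the estate passes to Emiko's siblings per stirpes.
Half-blood siblings count for one-half the weight of whole-blood siblings at the initial division.
Dividing 1 in proportion to weights (total weight 3): Noboru (weight 1) → 1/3; Junko (weight 1) → 1/3; Chiyo (weight 1/2) → 1/6; Ryo (weight 1/2) → 1/6.
Noboru is living and takes 1/3.
Junko is living and takes 1/3.
Chiyo predeceased; the 1/6 allotted to Chiyo's branch passes to Chiyo's issue by representation.
The 1/6 is divided into 2 equal shares of 1/12 among Sachiko, Isamu.
Sachiko is living and takes 1/12.
Isamu is living and takes 1/12.
Ryo is living and takes 1/6.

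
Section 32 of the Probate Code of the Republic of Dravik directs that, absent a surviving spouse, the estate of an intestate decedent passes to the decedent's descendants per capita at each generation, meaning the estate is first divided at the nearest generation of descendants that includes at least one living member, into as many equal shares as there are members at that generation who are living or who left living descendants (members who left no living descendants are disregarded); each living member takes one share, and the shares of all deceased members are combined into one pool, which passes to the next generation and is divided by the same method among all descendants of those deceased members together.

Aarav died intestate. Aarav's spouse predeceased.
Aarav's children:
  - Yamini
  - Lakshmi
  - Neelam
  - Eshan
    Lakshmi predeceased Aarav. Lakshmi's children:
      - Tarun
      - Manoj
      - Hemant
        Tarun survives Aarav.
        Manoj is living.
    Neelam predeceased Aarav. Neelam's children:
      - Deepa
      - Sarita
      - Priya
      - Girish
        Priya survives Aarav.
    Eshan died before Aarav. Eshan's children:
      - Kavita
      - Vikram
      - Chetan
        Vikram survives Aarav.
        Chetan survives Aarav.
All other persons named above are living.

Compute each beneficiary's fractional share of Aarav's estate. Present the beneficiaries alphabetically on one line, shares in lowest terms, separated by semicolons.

Chetan 3/40; Deepa 3/40; Girish 3/40; Hemant 3/40; Kavita 3/40; Manoj 3/40; Priya 3/40; Sarita 3/40; Tarun 3/40; Vikram 3/40; Yamini 1/4

There is no surviving spouse, so the entire estate passes to Aarav's descendants per capita at each generation.
At generation 1 (Yamini, Lakshmi, Neelam, Eshan) there are 4 shares of (1)/4 = 1/4 each.
Living: Yamini — each takes 1/4.
Deceased: Lakshmi, Neelam, and Eshan. Their combined 3/4 is pooled and carried to generation 2.
At generation 2 (Tarun, Manoj, Hemant, Deepa, Sarita, Priya, Girish, Kavita, Vikram, Chetan) there are 10 shares of (3/4)/10 = 3/40 each.
Living: Tarun, Manoj, Hemant, Deepa, Sarita, Priya, Girish, Kavita, Vikram, and Chetan — each takes 3/40.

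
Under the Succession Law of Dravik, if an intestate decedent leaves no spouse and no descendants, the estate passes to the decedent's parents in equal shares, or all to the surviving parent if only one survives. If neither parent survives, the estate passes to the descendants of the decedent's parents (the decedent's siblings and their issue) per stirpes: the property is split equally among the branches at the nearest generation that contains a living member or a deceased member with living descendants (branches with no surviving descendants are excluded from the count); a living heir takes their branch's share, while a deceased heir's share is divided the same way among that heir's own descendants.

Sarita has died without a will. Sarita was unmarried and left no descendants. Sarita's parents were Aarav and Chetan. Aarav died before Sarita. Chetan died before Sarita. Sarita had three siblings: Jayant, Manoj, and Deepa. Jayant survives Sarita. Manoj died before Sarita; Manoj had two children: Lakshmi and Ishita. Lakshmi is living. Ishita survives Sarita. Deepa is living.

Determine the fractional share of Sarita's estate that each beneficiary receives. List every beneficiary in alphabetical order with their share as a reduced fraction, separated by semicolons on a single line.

Neither parent survives and there are no descendants, so the estate passes to Sarita's siblings and their issue per stirpes.
The estate is divided into 3 equal shares of 1/3 among Jayant, Manoj, Deepa.
Jayant is living and takes 1/3.
Manoj predeceased; the 1/3 allotted to Manoj's branch passes to Manoj's issue by representation.
The 1/3 is divided into 2 equal shares of 1/6 among Lakshmi, Ishita.
Lakshmi is living and takes 1/6.
Ishita is living and takes 1/6.
Deepa is living and takes 1/3.

Deepa 1/3; Ishita 1/6; Jayant 1/3; Lakshmi 1/6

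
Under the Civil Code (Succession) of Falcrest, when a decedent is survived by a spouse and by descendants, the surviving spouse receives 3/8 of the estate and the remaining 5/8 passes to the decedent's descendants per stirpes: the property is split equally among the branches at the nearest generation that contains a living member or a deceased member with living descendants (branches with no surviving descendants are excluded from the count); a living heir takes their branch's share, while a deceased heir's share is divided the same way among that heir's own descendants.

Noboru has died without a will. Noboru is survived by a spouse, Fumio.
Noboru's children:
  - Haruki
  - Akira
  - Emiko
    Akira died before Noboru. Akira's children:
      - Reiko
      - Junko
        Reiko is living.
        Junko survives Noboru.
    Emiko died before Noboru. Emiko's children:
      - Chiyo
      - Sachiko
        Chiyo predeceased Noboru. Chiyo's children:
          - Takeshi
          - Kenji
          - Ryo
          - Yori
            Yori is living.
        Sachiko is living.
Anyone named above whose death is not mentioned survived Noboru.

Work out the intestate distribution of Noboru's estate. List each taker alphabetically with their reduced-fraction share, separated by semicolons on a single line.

Fumio, as surviving spouse, takes 3/8.
The remaining 5/8 passes to Noboru's descendants per stirpes.
The 5/8 is divided into 3 equal shares of 5/24 among Haruki, Akira, Emiko.
Haruki is living and takes 5/24.
Akira predeceased; the 5/24 allotted to Akira's branch passes to Akira's issue by representation.
The 5/24 is divided into 2 equal shares of 5/48 among Reiko, Junko.
Reiko is living and takes 5/48.
Junko is living and takes 5/48.
Emiko predeceased; the 5/24 allotted to Emiko's branch passes to Emiko's issue by representation.
The 5/24 is divided into 2 equal shares of 5/48 among Chiyo, Sachiko.
Chiyo predeceased; the 5/48 allotted to Chiyo's branch passes to Chiyo's issue by representation.
The 5/48 is divided into 4 equal shares of 5/192 among Takeshi, Kenji, Ryo, Yori.
Takeshi is living and takes 5/192.
Kenji is living and takes 5/192.
Ryo is living and takes 5/192.
Yori is living and takes 5/192.
Sachiko is living and takes 5/48.

Fumio 3/8; Haruki 5/24; Junko 5/48; Kenji 5/192; Reiko 5/48; Ryo 5/192; Sachiko 5/48; Takeshi 5/192; Yori 5/192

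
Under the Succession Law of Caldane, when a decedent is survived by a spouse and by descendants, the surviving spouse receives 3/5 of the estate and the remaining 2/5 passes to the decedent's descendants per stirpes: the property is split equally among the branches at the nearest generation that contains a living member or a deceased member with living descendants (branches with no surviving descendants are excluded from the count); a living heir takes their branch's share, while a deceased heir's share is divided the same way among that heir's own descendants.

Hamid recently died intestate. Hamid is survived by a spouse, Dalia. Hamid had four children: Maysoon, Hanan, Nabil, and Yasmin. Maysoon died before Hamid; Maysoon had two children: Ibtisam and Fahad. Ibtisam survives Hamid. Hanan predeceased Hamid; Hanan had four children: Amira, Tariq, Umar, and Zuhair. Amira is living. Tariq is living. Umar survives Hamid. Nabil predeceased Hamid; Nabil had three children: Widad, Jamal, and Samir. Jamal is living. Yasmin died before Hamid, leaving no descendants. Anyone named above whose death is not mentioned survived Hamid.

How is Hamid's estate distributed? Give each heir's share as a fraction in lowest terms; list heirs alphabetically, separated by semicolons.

Dalia, as surviving spouse, takes 3/5.
The remaining 2/5 passes to Hamid's descendants per stirpes.
Yasmin left no surviving issue, so that branch lapses and is disregarded.
The 2/5 is divided into 3 equal shares of 2/15 among Maysoon, Hanan, Nabil.
Maysoon predeceased; the 2/15 allotted to Maysoon's branch passes to Maysoon's issue by representation.
The 2/15 is divided into 2 equal shares of 1/15 among Ibtisam, Fahad.
Ibtisam is living and takes 1/15.
Fahad is living and takes 1/15.
Hanan predeceased; the 2/15 allotted to Hanan's branch passes to Hanan's issue by representation.
The 2/15 is divided into 4 equal shares of 1/30 among Amira, Tariq, Umar, Zuhair.
Amira is living and takes 1/30.
Tariq is living and takes 1/30.
Umar is living and takes 1/30.
Zuhair is living and takes 1/30.
Nabil predeceased; the 2/15 allotted to Nabil's branch passes to Nabil's issue by representation.
The 2/15 is divided into 3 equal shares of 2/45 among Widad, Jamal, Samir.
Widad is living and takes 2/45.
Jamal is living and takes 2/45.
Samir is living and takes 2/45.

Amira 1/30; Dalia 3/5; Fahad 1/15; Ibtisam 1/15; Jamal 2/45; Samir 2/45; Tariq 1/30; Umar 1/30; Widad 2/45; Zuhair 1/30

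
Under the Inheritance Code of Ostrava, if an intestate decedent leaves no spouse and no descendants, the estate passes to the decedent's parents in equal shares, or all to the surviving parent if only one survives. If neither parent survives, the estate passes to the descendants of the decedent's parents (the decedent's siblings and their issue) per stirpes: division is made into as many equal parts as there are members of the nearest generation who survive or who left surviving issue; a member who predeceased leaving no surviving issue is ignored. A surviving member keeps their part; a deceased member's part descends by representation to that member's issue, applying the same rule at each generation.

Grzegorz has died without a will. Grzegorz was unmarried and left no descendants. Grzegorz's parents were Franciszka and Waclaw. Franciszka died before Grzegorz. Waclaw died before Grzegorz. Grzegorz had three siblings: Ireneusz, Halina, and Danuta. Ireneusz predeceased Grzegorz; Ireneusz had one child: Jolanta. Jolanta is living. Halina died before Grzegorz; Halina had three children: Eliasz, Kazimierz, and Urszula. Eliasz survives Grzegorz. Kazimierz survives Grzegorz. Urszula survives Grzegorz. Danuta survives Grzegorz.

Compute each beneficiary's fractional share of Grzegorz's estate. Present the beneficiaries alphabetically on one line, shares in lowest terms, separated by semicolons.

Neither parent survives and there are no descendants, so the estate passes to Grzegorz's siblings and their issue per stirpes.
The estate is divided into 3 equal shares of 1/3 among Ireneusz, Halina, Danuta.
Ireneusz predeceased; the 1/3 allotted to Ireneusz's branch passes to Ireneusz's issue by representation.
Jolanta is the sole taker at this level and receives the full 1/3.
Halina predeceased; the 1/3 allotted to Halina's branch passes to Halina's issue by representation.
The 1/3 is divided into 3 equal shares of 1/9 among Eliasz, Kazimierz, Urszula.
Eliasz is living and takes 1/9.
Kazimierz is living and takes 1/9.
Urszula is living and takes 1/9.
Danuta is living and takes 1/3.

Danuta 1/3; Eliasz 1/9; Jolanta 1/3; Kazimierz 1/9; Urszula 1/9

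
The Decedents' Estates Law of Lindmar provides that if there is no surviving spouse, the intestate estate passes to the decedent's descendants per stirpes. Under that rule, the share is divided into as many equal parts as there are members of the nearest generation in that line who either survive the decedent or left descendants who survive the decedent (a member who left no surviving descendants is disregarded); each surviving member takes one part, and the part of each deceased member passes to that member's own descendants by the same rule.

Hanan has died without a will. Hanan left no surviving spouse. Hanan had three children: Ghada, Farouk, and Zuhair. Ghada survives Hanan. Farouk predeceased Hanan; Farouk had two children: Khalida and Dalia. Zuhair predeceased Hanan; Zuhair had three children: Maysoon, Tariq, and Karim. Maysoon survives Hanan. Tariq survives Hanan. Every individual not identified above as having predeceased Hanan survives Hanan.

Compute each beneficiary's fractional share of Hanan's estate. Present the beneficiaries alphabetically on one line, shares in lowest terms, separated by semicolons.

There is no surviving spouse, so the entire estate passes to Hanan's descendants per stirpes.
The estate is divided into 3 equal shares of 1/3 among Ghada, Farouk, Zuhair.
Ghada is living and takes 1/3.
Farouk predeceased; the 1/3 allotted to Farouk's branch passes to Farouk's issue by representation.
The 1/3 is divided into 2 equal shares of 1/6 among Khalida, Dalia.
Khalida is living and takes 1/6.
Dalia is living and takes 1/6.
Zuhair predeceased; the 1/3 allotted to Zuhair's branch passes to Zuhair's issue by representation.
The 1/3 is divided into 3 equal shares of 1/9 among Maysoon, Tariq, Karim.
Maysoon is living and takes 1/9.
Tariq is living and takes 1/9.
Karim is living and takes 1/9.

Dalia 1/6; Ghada 1/3; Karim 1/9; Khalida 1/6; Maysoon 1/9; Tariq 1/9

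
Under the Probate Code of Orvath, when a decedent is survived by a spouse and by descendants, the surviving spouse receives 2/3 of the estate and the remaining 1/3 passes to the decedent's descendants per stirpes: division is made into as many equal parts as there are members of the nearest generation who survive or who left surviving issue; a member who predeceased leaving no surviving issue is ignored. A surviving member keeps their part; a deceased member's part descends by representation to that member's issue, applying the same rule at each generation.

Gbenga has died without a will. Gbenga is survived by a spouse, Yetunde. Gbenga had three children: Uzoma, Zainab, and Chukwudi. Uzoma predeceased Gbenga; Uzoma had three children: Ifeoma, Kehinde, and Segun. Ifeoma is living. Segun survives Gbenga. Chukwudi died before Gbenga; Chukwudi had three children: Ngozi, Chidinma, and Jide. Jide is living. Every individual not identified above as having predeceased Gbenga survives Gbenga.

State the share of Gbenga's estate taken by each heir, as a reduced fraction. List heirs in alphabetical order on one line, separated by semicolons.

Chidinma 1/27; Ifeoma 1/27; Jide 1/27; Kehinde 1/27; Ngozi 1/27; Segun 1/27; Yetunde 2/3; Zainab 1/9

Yetunde, as surviving spouse, takes 2/3.
The remaining 1/3 passes to Gbenga's descendants per stirpes.
The 1/3 is divided into 3 equal shares of 1/9 among Uzoma, Zainab, Chukwudi.
Uzoma predeceased; the 1/9 allotted to Uzoma's branch passes to Uzoma's issue by representation.
The 1/9 is divided into 3 equal shares of 1/27 among Ifeoma, Kehinde, Segun.
Ifeoma is living and takes 1/27.
Kehinde is living and takes 1/27.
Segun is living and takes 1/27.
Zainab is living and takes 1/9.
Chukwudi predeceased; the 1/9 allotted to Chukwudi's branch passes to Chukwudi's issue by representation.
The 1/9 is divided into 3 equal shares of 1/27 among Ngozi, Chidinma, Jide.
Ngozi is living and takes 1/27.
Chidinma is living and takes 1/27.
Jide is living and takes 1/27.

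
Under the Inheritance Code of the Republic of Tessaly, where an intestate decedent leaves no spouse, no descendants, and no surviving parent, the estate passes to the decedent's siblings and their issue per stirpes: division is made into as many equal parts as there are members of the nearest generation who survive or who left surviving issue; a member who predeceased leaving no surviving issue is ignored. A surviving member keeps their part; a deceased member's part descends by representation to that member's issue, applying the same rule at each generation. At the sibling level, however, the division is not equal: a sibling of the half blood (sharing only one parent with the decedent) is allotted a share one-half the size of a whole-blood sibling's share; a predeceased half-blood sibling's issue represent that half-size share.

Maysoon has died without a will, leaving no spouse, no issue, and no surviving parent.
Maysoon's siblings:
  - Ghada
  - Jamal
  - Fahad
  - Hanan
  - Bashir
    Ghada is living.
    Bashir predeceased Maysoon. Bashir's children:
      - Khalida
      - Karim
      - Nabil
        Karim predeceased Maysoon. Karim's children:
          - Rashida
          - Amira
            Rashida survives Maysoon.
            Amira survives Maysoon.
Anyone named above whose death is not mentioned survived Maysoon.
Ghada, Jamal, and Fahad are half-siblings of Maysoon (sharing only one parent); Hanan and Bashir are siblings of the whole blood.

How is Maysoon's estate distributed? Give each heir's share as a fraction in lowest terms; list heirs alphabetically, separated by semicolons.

Amira 1/21; Fahad 1/7; Ghada 1/7; Hanan 2/7; Jamal 1/7; Khalida 2/21; Nabil 2/21; Rashida 1/21

No spouse, descendants, or parent survives, so the estate passes to Maysoon's siblings per stirpes.
Half-blood siblings count for one-half the weight of whole-blood siblings at the initial division.
Dividing 1 in proportion to weights (total weight 7/2): Ghada (weight 1/2) → 1/7; Jamal (weight 1/2) → 1/7; Fahad (weight 1/2) → 1/7; Hanan (weight 1) → 2/7; Bashir (weight 1) → 2/7.
Ghada is living and takes 1/7.
Jamal is living and takes 1/7.
Fahad is living and takes 1/7.
Hanan is living and takes 2/7.
Bashir predeceased; the 2/7 allotted to Bashir's branch passes to Bashir's issue by representation.
The 2/7 is divided into 3 equal shares of 2/21 among Khalida, Karim, Nabil.
Khalida is living and takes 2/21.
Karim predeceased; the 2/21 allotted to Karim's branch passes to Karim's issue by representation.
The 2/21 is divided into 2 equal shares of 1/21 among Rashida, Amira.
Rashida is living and takes 1/21.
Amira is living and takes 1/21.
Nabil is living and takes 2/21.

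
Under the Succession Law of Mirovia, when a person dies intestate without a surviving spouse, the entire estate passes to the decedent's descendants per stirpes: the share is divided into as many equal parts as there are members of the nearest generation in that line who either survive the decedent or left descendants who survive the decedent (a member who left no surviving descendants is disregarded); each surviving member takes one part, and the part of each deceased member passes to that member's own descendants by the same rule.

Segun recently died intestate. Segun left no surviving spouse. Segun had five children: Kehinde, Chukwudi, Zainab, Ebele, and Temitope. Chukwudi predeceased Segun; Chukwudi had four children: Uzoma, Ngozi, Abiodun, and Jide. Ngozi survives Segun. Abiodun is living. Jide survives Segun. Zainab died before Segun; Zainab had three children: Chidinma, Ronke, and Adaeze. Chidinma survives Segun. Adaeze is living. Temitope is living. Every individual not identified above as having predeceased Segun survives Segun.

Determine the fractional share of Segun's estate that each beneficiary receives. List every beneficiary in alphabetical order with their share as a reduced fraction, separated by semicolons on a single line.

There is no surviving spouse, so the entire estate passes to Segun's descendants per stirpes.
The estate is divided into 5 equal shares of 1/5 among Kehinde, Chukwudi, Zainab, Ebele, Temitope.
Kehinde is living and takes 1/5.
Chukwudi predeceased; the 1/5 allotted to Chukwudi's branch passes to Chukwudi's issue by representation.
The 1/5 is divided into 4 equal shares of 1/20 among Uzoma, Ngozi, Abiodun, Jide.
Uzoma is living and takes 1/20.
Ngozi is living and takes 1/20.
Abiodun is living and takes 1/20.
Jide is living and takes 1/20.
Zainab predeceased; the 1/5 allotted to Zainab's branch passes to Zainab's issue by representation.
The 1/5 is divided into 3 equal shares of 1/15 among Chidinma, Ronke, Adaeze.
Chidinma is living and takes 1/15.
Ronke is living and takes 1/15.
Adaeze is living and takes 1/15.
Ebele is living and takes 1/5.
Temitope is living and takes 1/5.

Abiodun 1/20; Adaeze 1/15; Chidinma 1/15; Ebele 1/5; Jide 1/20; Kehinde 1/5; Ngozi 1/20; Ronke 1/15; Temitope 1/5; Uzoma 1/20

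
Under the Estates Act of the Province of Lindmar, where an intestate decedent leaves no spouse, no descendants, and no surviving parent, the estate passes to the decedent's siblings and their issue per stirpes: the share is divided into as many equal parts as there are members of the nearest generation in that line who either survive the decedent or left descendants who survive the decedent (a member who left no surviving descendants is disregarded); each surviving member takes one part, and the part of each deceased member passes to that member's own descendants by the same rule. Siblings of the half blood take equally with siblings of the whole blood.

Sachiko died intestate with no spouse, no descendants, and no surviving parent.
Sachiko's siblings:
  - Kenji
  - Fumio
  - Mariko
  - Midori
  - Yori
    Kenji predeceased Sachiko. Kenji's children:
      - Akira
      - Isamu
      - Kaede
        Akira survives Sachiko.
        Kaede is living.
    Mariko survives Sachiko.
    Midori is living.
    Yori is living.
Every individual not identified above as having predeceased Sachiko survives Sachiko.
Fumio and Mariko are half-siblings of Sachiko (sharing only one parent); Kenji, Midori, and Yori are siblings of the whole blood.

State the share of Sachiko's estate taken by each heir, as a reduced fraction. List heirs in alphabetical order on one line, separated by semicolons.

Akira 1/15; Fumio 1/5; Isamu 1/15; Kaede 1/15; Mariko 1/5; Midori 1/5; Yori 1/5

No spouse, descendants, or parent survives, so the estate passes to Sachiko's siblings per stirpes.
Half-blood and whole-blood siblings take equally under the stated rule.
The estate is divided into 5 equal shares of 1/5 among Kenji, Fumio, Mariko, Midori, Yori.
Kenji predeceased; the 1/5 allotted to Kenji's branch passes to Kenji's issue by representation.
The 1/5 is divided into 3 equal shares of 1/15 among Akira, Isamu, Kaede.
Akira is living and takes 1/15.
Isamu is living and takes 1/15.
Kaede is living and takes 1/15.
Fumio is living and takes 1/5.
Mariko is living and takes 1/5.
Midori is living and takes 1/5.
Yori is living and takes 1/5.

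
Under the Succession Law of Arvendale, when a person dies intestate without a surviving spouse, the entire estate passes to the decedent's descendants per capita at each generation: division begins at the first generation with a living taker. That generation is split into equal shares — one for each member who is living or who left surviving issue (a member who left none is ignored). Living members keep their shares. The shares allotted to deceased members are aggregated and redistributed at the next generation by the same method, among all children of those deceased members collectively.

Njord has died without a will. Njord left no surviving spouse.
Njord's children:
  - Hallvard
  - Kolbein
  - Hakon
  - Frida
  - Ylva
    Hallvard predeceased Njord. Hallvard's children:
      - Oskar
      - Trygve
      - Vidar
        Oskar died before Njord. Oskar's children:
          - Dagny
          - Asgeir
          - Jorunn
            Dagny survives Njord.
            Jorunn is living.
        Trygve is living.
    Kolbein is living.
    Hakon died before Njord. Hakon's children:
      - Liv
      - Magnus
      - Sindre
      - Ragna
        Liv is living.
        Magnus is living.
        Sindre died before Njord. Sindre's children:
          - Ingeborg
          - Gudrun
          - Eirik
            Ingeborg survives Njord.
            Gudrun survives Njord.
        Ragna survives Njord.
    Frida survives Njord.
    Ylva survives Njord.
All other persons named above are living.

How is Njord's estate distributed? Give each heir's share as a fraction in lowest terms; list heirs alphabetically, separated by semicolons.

There is no surviving spouse, so the entire estate passes to Njord's descendants per capita at each generation.
At generation 1 (Hallvard, Kolbein, Hakon, Frida, Ylva) there are 5 shares of (1)/5 = 1/5 each.
Living: Kolbein, Frida, and Ylva — each takes 1/5.
Deceased: Hallvard and Hakon. Their combined 2/5 is pooled and carried to generation 2.
At generation 2 (Oskar, Trygve, Vidar, Liv, Magnus, Sindre, Ragna) there are 7 shares of (2/5)/7 = 2/35 each.
Living: Trygve, Vidar, Liv, Magnus, and Ragna — each takes 2/35.
Deceased: Oskar and Sindre. Their combined 4/35 is pooled and carried to generation 3.
At generation 3 (Dagny, Asgeir, Jorunn, Ingeborg, Gudrun, Eirik) there are 6 shares of (4/35)/6 = 2/105 each.
Living: Dagny, Asgeir, Jorunn, Ingeborg, Gudrun, and Eirik — each takes 2/105.

Asgeir 2/105; Dagny 2/105; Eirik 2/105; Frida 1/5; Gudrun 2/105; Ingeborg 2/105; Jorunn 2/105; Kolbein 1/5; Liv 2/35; Magnus 2/35; Ragna 2/35; Trygve 2/35; Vidar 2/35; Ylva 1/5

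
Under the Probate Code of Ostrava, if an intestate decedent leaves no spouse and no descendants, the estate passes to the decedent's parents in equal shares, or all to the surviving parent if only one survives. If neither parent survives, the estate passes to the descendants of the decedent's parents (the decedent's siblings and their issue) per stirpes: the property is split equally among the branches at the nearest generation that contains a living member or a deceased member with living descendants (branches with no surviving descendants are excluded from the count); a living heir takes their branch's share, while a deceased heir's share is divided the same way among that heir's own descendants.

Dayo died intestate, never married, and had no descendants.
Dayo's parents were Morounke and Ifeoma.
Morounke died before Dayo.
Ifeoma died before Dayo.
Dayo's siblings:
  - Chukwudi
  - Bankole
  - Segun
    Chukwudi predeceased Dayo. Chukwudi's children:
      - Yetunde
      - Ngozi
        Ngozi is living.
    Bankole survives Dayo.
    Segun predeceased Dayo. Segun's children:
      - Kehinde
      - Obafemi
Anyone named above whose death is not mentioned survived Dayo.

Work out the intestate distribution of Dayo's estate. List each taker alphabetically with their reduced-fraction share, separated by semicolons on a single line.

Neither parent survives and there are no descendants, so the estate passes to Dayo's siblings and their issue per stirpes.
The estate is divided into 3 equal shares of 1/3 among Chukwudi, Bankole, Segun.
Chukwudi predeceased; the 1/3 allotted to Chukwudi's branch passes to Chukwudi's issue by representation.
The 1/3 is divided into 2 equal shares of 1/6 among Yetunde, Ngozi.
Yetunde is living and takes 1/6.
Ngozi is living and takes 1/6.
Bankole is living and takes 1/3.
Segun predeceased; the 1/3 allotted to Segun's branch passes to Segun's issue by representation.
The 1/3 is divided into 2 equal shares of 1/6 among Kehinde, Obafemi.
Kehinde is living and takes 1/6.
Obafemi is living and takes 1/6.

Bankole 1/3; Kehinde 1/6; Ngozi 1/6; Obafemi 1/6; Yetunde 1/6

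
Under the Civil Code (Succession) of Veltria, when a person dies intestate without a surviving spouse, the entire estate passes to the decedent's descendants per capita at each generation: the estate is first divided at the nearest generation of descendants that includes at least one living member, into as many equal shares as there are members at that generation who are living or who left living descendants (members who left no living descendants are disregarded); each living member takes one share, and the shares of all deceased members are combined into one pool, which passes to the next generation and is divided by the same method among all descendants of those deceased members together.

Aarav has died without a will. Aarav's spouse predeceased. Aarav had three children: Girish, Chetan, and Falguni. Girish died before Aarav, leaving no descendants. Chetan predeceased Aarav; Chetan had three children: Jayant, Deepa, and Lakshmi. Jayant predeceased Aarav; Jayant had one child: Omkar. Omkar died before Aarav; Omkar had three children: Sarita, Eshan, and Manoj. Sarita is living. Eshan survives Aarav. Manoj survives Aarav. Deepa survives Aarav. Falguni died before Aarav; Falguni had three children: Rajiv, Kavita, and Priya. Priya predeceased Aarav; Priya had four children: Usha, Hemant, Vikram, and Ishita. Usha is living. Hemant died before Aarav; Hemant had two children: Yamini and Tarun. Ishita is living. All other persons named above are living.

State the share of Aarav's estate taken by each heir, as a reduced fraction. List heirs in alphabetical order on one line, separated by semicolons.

There is no surviving spouse, so the entire estate passes to Aarav's descendants per capita at each generation.
No one at generation 1 (Chetan, Falguni) is living; moving to the next generation.
At generation 2 (Jayant, Deepa, Lakshmi, Rajiv, Kavita, Priya) there are 6 shares of (1)/6 = 1/6 each.
Living: Deepa, Lakshmi, Rajiv, and Kavita — each takes 1/6.
Deceased: Jayant and Priya. Their combined 1/3 is pooled and carried to generation 3.
At generation 3 (Omkar, Usha, Hemant, Vikram, Ishita) there are 5 shares of (1/3)/5 = 1/15 each.
Living: Usha, Vikram, and Ishita — each takes 1/15.
Deceased: Omkar and Hemant. Their combined 2/15 is pooled and carried to generation 4.
At generation 4 (Sarita, Eshan, Manoj, Yamini, Tarun) there are 5 shares of (2/15)/5 = 2/75 each.
Living: Sarita, Eshan, Manoj, Yamini, and Tarun — each takes 2/75.

Deepa 1/6; Eshan 2/75; Ishita 1/15; Kavita 1/6; Lakshmi 1/6; Manoj 2/75; Rajiv 1/6; Sarita 2/75; Tarun 2/75; Usha 1/15; Vikram 1/15; Yamini 2/75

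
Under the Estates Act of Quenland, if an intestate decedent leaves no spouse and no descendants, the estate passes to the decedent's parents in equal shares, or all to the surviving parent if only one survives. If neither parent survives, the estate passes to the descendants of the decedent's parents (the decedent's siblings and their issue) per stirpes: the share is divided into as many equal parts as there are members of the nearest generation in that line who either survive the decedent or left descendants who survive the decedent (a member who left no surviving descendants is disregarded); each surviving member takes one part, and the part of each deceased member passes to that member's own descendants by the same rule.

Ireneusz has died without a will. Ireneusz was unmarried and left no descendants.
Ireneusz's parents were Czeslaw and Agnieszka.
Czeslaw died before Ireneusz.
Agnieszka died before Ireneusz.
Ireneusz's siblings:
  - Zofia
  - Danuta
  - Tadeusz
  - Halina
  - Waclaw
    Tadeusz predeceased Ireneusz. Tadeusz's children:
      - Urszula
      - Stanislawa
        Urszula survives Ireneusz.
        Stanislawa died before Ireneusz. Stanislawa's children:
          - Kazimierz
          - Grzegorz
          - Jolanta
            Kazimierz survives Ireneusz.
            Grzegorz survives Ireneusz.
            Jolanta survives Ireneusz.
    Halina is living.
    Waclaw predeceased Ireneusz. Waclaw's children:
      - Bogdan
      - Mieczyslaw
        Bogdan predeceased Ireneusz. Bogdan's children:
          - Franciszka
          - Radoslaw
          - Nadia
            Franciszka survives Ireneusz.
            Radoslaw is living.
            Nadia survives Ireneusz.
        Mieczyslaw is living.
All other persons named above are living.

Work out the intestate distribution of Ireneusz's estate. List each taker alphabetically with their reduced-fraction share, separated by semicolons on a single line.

Danuta 1/5; Franciszka 1/30; Grzegorz 1/30; Halina 1/5; Jolanta 1/30; Kazimierz 1/30; Mieczyslaw 1/10; Nadia 1/30; Radoslaw 1/30; Urszula 1/10; Zofia 1/5

Neither parent survives and there are no descendants, so the estate passes to Ireneusz's siblings and their issue per stirpes.
The estate is divided into 5 equal shares of 1/5 among Zofia, Danuta, Tadeusz, Halina, Waclaw.
Zofia is living and takes 1/5.
Danuta is living and takes 1/5.
Tadeusz predeceased; the 1/5 allotted to Tadeusz's branch passes to Tadeusz's issue by representation.
The 1/5 is divided into 2 equal shares of 1/10 among Urszula, Stanislawa.
Urszula is living and takes 1/10.
Stanislawa predeceased; the 1/10 allotted to Stanislawa's branch passes to Stanislawa's issue by representation.
The 1/10 is divided into 3 equal shares of 1/30 among Kazimierz, Grzegorz, Jolanta.
Kazimierz is living and takes 1/30.
Grzegorz is living and takes 1/30.
Jolanta is living and takes 1/30.
Halina is living and takes 1/5.
Waclaw predeceased; the 1/5 allotted to Waclaw's branch passes to Waclaw's issue by representation.
The 1/5 is divided into 2 equal shares of 1/10 among Bogdan, Mieczyslaw.
Bogdan predeceased; the 1/10 allotted to Bogdan's branch passes to Bogdan's issue by representation.
The 1/10 is divided into 3 equal shares of 1/30 among Franciszka, Radoslaw, Nadia.
Franciszka is living and takes 1/30.
Radoslaw is living and takes 1/30.
Nadia is living and takes 1/30.
Mieczyslaw is living and takes 1/10.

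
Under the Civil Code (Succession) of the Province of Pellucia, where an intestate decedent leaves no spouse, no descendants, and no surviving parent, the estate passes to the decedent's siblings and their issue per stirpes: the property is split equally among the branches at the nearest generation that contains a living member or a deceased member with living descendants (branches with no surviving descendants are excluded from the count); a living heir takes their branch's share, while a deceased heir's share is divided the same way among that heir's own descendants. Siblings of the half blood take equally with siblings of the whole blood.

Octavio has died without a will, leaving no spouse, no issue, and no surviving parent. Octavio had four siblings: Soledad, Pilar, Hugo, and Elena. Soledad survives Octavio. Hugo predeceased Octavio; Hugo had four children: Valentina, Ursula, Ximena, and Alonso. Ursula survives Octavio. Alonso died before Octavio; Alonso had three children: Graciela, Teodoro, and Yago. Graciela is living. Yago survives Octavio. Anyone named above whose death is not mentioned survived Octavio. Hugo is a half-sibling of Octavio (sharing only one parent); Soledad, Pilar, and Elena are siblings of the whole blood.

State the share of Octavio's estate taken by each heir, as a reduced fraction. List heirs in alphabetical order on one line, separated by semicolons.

Elena 1/4; Graciela 1/48; Pilar 1/4; Soledad 1/4; Teodoro 1/48; Ursula 1/16; Valentina 1/16; Ximena 1/16; Yago 1/48

No spouse, descendants, or parent survives, so the estate passes to Octavio's siblings per stirpes.
Half-blood and whole-blood siblings take equally under the stated rule.
The estate is divided into 4 equal shares of 1/4 among Soledad, Pilar, Hugo, Elena.
Soledad is living and takes 1/4.
Pilar is living and takes 1/4.
Hugo predeceased; the 1/4 allotted to Hugo's branch passes to Hugo's issue by representation.
The 1/4 is divided into 4 equal shares of 1/16 among Valentina, Ursula, Ximena, Alonso.
Valentina is living and takes 1/16.
Ursula is living and takes 1/16.
Ximena is living and takes 1/16.
Alonso predeceased; the 1/16 allotted to Alonso's branch passes to Alonso's issue by representation.
The 1/16 is divided into 3 equal shares of 1/48 among Graciela, Teodoro, Yago.
Graciela is living and takes 1/48.
Teodoro is living and takes 1/48.
Yago is living and takes 1/48.
Elena is living and takes 1/4.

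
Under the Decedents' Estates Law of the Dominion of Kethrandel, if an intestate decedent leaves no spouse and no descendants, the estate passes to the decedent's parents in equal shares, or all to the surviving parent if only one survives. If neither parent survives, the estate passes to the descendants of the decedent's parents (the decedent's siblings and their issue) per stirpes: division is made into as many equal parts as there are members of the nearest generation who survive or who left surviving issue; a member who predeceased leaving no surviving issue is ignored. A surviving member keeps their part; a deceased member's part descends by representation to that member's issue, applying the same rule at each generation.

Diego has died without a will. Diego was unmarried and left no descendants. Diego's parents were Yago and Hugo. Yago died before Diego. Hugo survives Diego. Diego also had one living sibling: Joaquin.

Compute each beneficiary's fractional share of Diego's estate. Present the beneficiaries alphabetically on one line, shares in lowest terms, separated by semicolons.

Hugo 1

Only one parent, Hugo, survives, so Hugo takes the entire estate. The siblings take nothing because a surviving parent has priority.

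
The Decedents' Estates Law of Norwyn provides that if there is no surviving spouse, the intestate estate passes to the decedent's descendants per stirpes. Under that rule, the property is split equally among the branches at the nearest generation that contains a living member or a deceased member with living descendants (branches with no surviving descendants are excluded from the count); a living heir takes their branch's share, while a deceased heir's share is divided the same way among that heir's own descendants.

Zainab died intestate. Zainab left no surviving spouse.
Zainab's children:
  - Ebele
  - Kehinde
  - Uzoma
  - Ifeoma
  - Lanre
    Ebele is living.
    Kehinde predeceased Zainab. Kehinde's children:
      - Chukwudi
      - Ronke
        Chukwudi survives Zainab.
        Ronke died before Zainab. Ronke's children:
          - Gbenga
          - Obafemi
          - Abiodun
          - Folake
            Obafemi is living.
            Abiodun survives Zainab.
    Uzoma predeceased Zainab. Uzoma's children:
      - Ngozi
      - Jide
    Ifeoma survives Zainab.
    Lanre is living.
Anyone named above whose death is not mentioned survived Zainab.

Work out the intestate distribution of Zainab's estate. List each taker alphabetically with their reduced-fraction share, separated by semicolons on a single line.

Abiodun 1/40; Chukwudi 1/10; Ebele 1/5; Folake 1/40; Gbenga 1/40; Ifeoma 1/5; Jide 1/10; Lanre 1/5; Ngozi 1/10; Obafemi 1/40

There is no surviving spouse, so the entire estate passes to Zainab's descendants per stirpes.
The estate is divided into 5 equal shares of 1/5 among Ebele, Kehinde, Uzoma, Ifeoma, Lanre.
Ebele is living and takes 1/5.
Kehinde predeceased; the 1/5 allotted to Kehinde's branch passes to Kehinde's issue by representation.
The 1/5 is divided into 2 equal shares of 1/10 among Chukwudi, Ronke.
Chukwudi is living and takes 1/10.
Ronke predeceased; the 1/10 allotted to Ronke's branch passes to Ronke's issue by representation.
The 1/10 is divided into 4 equal shares of 1/40 among Gbenga, Obafemi, Abiodun, Folake.
Gbenga is living and takes 1/40.
Obafemi is living and takes 1/40.
Abiodun is living and takes 1/40.
Folake is living and takes 1/40.
Uzoma predeceased; the 1/5 allotted to Uzoma's branch passes to Uzoma's issue by representation.
The 1/5 is divided into 2 equal shares of 1/10 among Ngozi, Jide.
Ngozi is living and takes 1/10.
Jide is living and takes 1/10.
Ifeoma is living and takes 1/5.
Lanre is living and takes 1/5.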